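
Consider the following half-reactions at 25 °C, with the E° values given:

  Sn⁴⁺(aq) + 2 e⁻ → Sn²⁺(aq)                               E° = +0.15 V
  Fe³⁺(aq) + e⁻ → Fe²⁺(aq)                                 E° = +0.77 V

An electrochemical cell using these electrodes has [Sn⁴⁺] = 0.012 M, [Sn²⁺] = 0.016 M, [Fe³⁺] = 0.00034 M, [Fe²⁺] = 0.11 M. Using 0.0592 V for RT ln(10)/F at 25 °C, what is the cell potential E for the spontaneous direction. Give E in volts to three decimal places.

Fe³⁺/Fe²⁺ is the cathode (higher E°), Sn⁴⁺/Sn²⁺ the anode: E°cell = +0.77 − (+0.15) = +0.62 V, n = 2.
Overall: 2 Fe³⁺(aq) + Sn²⁺(aq) → 2 Fe²⁺(aq) + Sn⁴⁺(aq)
Q = [Fe²⁺]^2·[Sn⁴⁺] / ([Fe³⁺]^2·[Sn²⁺]); log Q = 4.895.
E = E° − (0.0592/n) log Q = +0.62 − (0.0592/2)(4.895) = +0.475 V.

+0.475 V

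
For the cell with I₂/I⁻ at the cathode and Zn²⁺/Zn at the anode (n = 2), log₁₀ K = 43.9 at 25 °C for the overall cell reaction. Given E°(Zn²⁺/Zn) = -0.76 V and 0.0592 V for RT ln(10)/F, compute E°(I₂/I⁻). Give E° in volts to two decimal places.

E°cell = (0.0592/n)·log K = (0.0592/2)(43.9) = +1.299 V.
Since I₂/I⁻ is the cathode and Zn²⁺/Zn the anode, E°cell = E°(I₂/I⁻) − E°(Zn²⁺/Zn).
So E°(I₂/I⁻) = E°cell + E°(Zn²⁺/Zn) = +1.299 + (-0.76) = +0.54 V.

+0.54 V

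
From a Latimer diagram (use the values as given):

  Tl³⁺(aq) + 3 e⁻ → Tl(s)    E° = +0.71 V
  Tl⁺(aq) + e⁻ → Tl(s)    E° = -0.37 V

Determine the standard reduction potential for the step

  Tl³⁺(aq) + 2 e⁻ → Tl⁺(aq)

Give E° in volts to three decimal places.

Sequential free energies add, so n₃E°₃ = n₁E°₁ + n₂E°₂.
With n₃ = 3, and the known step contributing 1×(-0.37) V, the unknown satisfies 2·E° = 3×(+0.71) − 1×(-0.37) = +2.500.
E° = +2.500 / 2 = +1.250 V.

+1.250 V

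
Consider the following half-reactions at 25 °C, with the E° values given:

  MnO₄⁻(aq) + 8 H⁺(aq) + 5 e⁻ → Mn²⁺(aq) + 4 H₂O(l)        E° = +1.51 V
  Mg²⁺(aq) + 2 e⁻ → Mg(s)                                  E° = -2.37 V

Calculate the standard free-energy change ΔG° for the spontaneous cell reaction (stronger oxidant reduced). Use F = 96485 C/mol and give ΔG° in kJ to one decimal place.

MnO₄⁻/Mn²⁺ (E° = +1.51 V) is the cathode; Mg²⁺/Mg (E° = -2.37 V) is the anode, so E°cell = +3.88 V.
Balancing electrons gives n = 10 (lcm of 5 and 2).
ΔG° = −nFE° = −(10)(96485)(+3.88) = -3,743,618 J = -3743.6 kJ.

-3743.6 kJ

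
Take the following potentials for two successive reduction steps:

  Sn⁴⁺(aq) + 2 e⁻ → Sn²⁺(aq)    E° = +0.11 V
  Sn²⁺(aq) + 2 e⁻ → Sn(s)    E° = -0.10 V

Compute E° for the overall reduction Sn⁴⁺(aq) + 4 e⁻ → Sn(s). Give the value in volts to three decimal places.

Since ΔG° = −nFE° is additive over sequential reductions, n₃E°₃ = n₁E°₁ + n₂E°₂.
E°₃ = (2×+0.11 + 2×-0.10) / 4 = (+0.020) / 4 = +0.005 V.

+0.005 V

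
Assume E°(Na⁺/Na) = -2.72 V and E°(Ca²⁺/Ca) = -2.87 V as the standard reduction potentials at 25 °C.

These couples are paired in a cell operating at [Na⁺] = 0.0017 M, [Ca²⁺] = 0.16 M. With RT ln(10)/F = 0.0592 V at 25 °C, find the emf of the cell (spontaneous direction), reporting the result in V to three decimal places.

+0.010 V

Na⁺/Na is the cathode (higher E°), Ca²⁺/Ca the anode: E°cell = -2.72 − (-2.87) = +0.15 V, n = 2.
Overall: 2 Na⁺(aq) + Ca(s) → 2 Na(s) + Ca²⁺(aq)
Q = [Ca²⁺] / ([Na⁺]^2); log Q = 4.743.
E = E° − (0.0592/n) log Q = +0.15 − (0.0592/2)(4.743) = +0.010 V.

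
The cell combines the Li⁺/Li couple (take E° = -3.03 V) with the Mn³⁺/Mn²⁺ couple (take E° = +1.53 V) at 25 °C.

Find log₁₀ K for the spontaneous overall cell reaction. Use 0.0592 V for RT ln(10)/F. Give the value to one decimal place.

Cathode: Mn³⁺/Mn²⁺; anode: Li⁺/Li. E°cell = +4.56 V, n = 1.
log K = nE°cell / 0.0592 = (1)(+4.56) / 0.0592 = 77.0.

77.0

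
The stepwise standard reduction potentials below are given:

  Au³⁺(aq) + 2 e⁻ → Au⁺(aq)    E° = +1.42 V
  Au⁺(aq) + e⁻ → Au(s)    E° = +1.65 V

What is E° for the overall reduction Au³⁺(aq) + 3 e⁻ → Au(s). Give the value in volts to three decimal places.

+1.497 V

Adding the free-energy changes (−nFE°) of the two steps gives −n₃FE°₃ = −n₁FE°₁ − n₂FE°₂.
E°₃ = (2×+1.42 + 1×+1.65) / 3 = (+4.490) / 3 = +1.497 V.
Simply averaging or adding the two E° values would be wrong; the electron-weighted sum is required.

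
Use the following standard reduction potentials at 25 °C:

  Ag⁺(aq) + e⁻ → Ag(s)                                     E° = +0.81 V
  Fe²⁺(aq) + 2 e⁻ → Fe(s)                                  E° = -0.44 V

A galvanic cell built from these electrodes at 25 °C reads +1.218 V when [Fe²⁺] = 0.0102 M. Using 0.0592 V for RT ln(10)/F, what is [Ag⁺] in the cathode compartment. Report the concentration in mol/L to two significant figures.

0.029 M

Ag⁺/Ag is the cathode, Fe²⁺/Fe the anode: E°cell = +1.25 V, n = 2.
Overall reaction: 2 Ag⁺(aq) + Fe(s) → 2 Ag(s) + Fe²⁺(aq); Q = [Fe²⁺]^1/[Ag⁺]^2.
From E = E° − (0.0592/n) log Q: log Q = (E° − E)·n/0.0592 = (+1.25 − (+1.218))·2/0.0592 = 1.0811.
So 2·log[Ag⁺] = 1·log(0.0102) − log Q = -1.9914 − (1.0811) = -3.0725; log[Ag⁺] = -3.0725 / 2 = -1.5362; [Ag⁺] = 10^(-1.5362) ≈ 0.029 M.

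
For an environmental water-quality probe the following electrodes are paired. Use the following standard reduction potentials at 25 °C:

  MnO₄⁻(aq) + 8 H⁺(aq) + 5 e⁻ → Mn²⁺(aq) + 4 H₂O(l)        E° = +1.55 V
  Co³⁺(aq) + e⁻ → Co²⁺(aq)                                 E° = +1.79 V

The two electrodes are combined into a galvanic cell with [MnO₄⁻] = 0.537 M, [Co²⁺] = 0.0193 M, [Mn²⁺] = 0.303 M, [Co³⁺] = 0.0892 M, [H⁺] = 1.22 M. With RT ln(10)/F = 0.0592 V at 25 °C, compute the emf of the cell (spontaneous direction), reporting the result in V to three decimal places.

Co³⁺/Co²⁺ is the cathode (higher E°), MnO₄⁻/Mn²⁺ the anode: E°cell = +1.79 − (+1.55) = +0.24 V, n = 5.
Overall: 5 Co³⁺(aq) + Mn²⁺(aq) + 4 H₂O(l) → 5 Co²⁺(aq) + MnO₄⁻(aq) + 8 H⁺(aq)
Q = [Co²⁺]^5·[MnO₄⁻]·[H⁺]^8 / ([Co³⁺]^5·[Mn²⁺]); log Q = -2.385.
E = E° − (0.0592/n) log Q = +0.24 − (0.0592/5)(-2.385) = +0.268 V.

+0.268 V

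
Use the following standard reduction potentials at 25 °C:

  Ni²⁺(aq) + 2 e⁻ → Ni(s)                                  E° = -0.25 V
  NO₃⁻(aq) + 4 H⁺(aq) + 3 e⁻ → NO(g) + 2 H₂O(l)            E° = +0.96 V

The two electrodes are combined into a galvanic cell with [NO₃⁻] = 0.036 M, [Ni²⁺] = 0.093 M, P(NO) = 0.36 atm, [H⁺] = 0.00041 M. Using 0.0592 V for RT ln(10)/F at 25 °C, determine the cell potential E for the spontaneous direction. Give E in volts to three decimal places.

NO₃⁻/NO is the cathode (higher E°), Ni²⁺/Ni the anode: E°cell = +0.96 − (-0.25) = +1.21 V, n = 6.
Overall: 2 NO₃⁻(aq) + 8 H⁺(aq) + 3 Ni(s) → 2 NO(g) + 4 H₂O(l) + 3 Ni²⁺(aq)
Q = P(NO)^2·[Ni²⁺]^3 / ([NO₃⁻]^2·[H⁺]^8); log Q = 26.003.
E = E° − (0.0592/n) log Q = +1.21 − (0.0592/6)(26.003) = +0.953 V.

+0.953 V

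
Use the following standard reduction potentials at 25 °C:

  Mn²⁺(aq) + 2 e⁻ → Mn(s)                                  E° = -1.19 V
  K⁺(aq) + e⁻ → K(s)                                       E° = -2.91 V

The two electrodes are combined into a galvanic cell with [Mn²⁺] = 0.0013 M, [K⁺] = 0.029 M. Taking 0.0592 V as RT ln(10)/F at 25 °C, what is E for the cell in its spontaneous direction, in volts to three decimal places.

Mn²⁺/Mn is the cathode (higher E°), K⁺/K the anode: E°cell = -1.19 − (-2.91) = +1.72 V, n = 2.
Overall: Mn²⁺(aq) + 2 K(s) → Mn(s) + 2 K⁺(aq)
Q = [K⁺]^2 / ([Mn²⁺]); log Q = -0.189.
E = E° − (0.0592/n) log Q = +1.72 − (0.0592/2)(-0.189) = +1.726 V.

+1.726 V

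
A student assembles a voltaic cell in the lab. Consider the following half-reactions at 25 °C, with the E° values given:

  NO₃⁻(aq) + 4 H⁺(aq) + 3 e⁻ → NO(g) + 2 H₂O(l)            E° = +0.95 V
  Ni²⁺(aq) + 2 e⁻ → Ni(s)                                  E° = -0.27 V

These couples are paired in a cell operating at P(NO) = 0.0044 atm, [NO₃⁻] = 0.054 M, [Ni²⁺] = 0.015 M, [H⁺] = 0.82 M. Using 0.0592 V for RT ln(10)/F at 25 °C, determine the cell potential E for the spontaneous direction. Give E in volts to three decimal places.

+1.289 V

NO₃⁻/NO is the cathode (higher E°), Ni²⁺/Ni the anode: E°cell = +0.95 − (-0.27) = +1.22 V, n = 6.
Overall: 2 NO₃⁻(aq) + 8 H⁺(aq) + 3 Ni(s) → 2 NO(g) + 4 H₂O(l) + 3 Ni²⁺(aq)
Q = P(NO)^2·[Ni²⁺]^3 / ([NO₃⁻]^2·[H⁺]^8); log Q = -6.960.
E = E° − (0.0592/n) log Q = +1.22 − (0.0592/6)(-6.960) = +1.289 V.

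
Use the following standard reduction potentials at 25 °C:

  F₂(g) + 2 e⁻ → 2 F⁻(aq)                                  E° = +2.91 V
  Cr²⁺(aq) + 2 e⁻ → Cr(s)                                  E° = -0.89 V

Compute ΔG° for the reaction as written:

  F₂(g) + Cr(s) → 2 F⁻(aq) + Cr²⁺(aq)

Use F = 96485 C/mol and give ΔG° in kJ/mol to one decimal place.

-733.3 kJ/mol

As written, F₂/F⁻ is reduced (cathode) and Cr²⁺/Cr is oxidised (anode), so E°cell = (+2.91) − (-0.89) = +3.80 V.
Balancing electrons gives n = 2.
ΔG° = −nFE° = −(2)(96485)(+3.80) = -733,286 J = -733.3 kJ/mol.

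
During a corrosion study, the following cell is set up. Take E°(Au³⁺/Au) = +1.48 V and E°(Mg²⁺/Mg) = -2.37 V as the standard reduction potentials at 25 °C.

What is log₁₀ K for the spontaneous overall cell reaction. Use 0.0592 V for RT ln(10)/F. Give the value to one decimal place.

Cathode: Au³⁺/Au; anode: Mg²⁺/Mg. E°cell = +3.85 V, n = 6.
log K = nE°cell / 0.0592 = (6)(+3.85) / 0.0592 = 390.2.

390.2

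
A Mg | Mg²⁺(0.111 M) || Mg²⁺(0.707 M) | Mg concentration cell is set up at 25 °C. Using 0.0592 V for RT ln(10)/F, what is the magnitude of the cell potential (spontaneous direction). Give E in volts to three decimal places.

+0.024 V

For a concentration cell E°cell = 0. The 0.707 M side is the cathode (reduction is favoured where [Mg²⁺] is higher).
With n = 2, E = −(0.0592/2) log([Mg²⁺]ₐₙ/[Mg²⁺]꜀ₐₜ) = −(0.0592/2) log(0.111/0.707) = −(0.0592/2)(-0.804) = +0.024 V.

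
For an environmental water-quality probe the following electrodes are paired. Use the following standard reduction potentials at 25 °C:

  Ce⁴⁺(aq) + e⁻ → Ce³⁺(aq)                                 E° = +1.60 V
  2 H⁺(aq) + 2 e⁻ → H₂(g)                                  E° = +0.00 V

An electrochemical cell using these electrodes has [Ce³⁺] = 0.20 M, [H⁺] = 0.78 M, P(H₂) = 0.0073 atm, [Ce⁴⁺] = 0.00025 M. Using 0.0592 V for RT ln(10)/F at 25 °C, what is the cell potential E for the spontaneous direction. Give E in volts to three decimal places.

+1.371 V

Ce⁴⁺/Ce³⁺ is the cathode (higher E°), H⁺/H₂ the anode: E°cell = +1.60 − (+0.00) = +1.60 V, n = 2.
Overall: 2 Ce⁴⁺(aq) + H₂(g) → 2 Ce³⁺(aq) + 2 H⁺(aq)
Q = [Ce³⁺]^2·[H⁺]^2 / ([Ce⁴⁺]^2·P(H₂)); log Q = 7.727.
E = E° − (0.0592/n) log Q = +1.60 − (0.0592/2)(7.727) = +1.371 V.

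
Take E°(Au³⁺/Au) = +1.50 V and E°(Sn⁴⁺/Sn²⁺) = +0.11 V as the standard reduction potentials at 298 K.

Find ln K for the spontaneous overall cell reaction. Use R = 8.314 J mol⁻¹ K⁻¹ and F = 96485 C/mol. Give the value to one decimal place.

Cathode: Au³⁺/Au; anode: Sn⁴⁺/Sn²⁺. E°cell = (+1.50) − (+0.11) = +1.39 V, with n = 6.
ΔG° = −nFE° = −RT ln K, so ln K = nFE°/(RT) = (6)(96485)(+1.39) / ((8.314)(298)) = 324.788.

324.8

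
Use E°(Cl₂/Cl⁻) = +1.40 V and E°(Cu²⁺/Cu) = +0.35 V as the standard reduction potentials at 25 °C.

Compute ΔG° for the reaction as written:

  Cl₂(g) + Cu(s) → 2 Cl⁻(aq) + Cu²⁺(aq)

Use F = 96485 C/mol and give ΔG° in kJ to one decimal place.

As written, Cl₂/Cl⁻ is reduced (cathode) and Cu²⁺/Cu is oxidised (anode), so E°cell = (+1.40) − (+0.35) = +1.05 V.
Balancing electrons gives n = 2.
ΔG° = −nFE° = −(2)(96485)(+1.05) = -202,618 J = -202.6 kJ.

-202.6 kJ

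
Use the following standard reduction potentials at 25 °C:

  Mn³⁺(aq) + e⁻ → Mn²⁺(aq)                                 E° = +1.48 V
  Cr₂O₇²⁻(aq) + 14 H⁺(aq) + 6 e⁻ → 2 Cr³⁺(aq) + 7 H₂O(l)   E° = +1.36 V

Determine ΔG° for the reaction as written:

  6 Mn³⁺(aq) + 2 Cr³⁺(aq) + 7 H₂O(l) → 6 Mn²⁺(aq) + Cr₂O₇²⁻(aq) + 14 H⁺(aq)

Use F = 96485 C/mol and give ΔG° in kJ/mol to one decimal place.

As written, Mn³⁺/Mn²⁺ is reduced (cathode) and Cr₂O₇²⁻/Cr³⁺ is oxidised (anode), so E°cell = (+1.48) − (+1.36) = +0.12 V.
Balancing electrons gives n = 6.
ΔG° = −nFE° = −(6)(96485)(+0.12) = -69,469 J = -69.5 kJ/mol.

-69.5 kJ/mol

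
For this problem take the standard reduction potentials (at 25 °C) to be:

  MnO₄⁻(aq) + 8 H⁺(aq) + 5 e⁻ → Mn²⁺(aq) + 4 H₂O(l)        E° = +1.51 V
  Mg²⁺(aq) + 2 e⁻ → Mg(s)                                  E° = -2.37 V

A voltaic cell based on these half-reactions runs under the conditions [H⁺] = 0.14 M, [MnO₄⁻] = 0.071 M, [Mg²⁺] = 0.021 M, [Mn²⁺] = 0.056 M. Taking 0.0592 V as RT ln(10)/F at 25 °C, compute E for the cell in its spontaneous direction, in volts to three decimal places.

+3.850 V

MnO₄⁻/Mn²⁺ is the cathode (higher E°), Mg²⁺/Mg the anode: E°cell = +1.51 − (-2.37) = +3.88 V, n = 10.
Overall: 2 MnO₄⁻(aq) + 16 H⁺(aq) + 5 Mg(s) → 2 Mn²⁺(aq) + 8 H₂O(l) + 5 Mg²⁺(aq)
Q = [Mn²⁺]^2·[Mg²⁺]^5 / ([MnO₄⁻]^2·[H⁺]^16); log Q = 5.067.
E = E° − (0.0592/n) log Q = +3.88 − (0.0592/10)(5.067) = +3.850 V.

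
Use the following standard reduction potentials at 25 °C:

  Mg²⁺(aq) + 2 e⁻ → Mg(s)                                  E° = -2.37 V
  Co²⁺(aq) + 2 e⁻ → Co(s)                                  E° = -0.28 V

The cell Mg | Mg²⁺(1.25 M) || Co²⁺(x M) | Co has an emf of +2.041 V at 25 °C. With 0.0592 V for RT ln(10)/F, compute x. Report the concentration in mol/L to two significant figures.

Co²⁺/Co is the cathode, Mg²⁺/Mg the anode: E°cell = +2.09 V, n = 2.
Overall reaction: Co²⁺(aq) + Mg(s) → Co(s) + Mg²⁺(aq); Q = [Mg²⁺]^1/[Co²⁺]^1.
From E = E° − (0.0592/n) log Q: log Q = (E° − E)·n/0.0592 = (+2.09 − (+2.041))·2/0.0592 = 1.6554.
So 1·log[Co²⁺] = 1·log(1.25) − log Q = 0.0969 − (1.6554) = -1.5585; [Co²⁺] = 10^(-1.5585) ≈ 0.028 M.

0.028 M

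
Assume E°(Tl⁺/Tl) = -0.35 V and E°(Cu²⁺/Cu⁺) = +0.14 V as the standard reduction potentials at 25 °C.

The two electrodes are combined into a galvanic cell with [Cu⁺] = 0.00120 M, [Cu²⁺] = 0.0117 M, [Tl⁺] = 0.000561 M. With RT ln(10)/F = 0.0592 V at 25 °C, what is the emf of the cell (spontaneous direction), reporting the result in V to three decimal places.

+0.741 V

Cu²⁺/Cu⁺ is the cathode (higher E°), Tl⁺/Tl the anode: E°cell = +0.14 − (-0.35) = +0.49 V, n = 1.
Overall: Cu²⁺(aq) + Tl(s) → Cu⁺(aq) + Tl⁺(aq)
Q = [Cu⁺]·[Tl⁺] / ([Cu²⁺]); log Q = -4.240.
E = E° − (0.0592/n) log Q = +0.49 − (0.0592/1)(-4.240) = +0.741 V.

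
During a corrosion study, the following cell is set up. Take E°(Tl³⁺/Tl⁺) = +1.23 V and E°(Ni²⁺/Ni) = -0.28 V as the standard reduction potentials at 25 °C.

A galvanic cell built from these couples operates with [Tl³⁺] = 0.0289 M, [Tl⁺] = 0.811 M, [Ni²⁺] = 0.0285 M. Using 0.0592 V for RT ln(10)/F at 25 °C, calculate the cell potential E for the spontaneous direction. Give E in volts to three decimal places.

+1.513 V

Tl³⁺/Tl⁺ is the cathode (higher E°), Ni²⁺/Ni the anode: E°cell = +1.23 − (-0.28) = +1.51 V, n = 2.
Overall: Tl³⁺(aq) + Ni(s) → Tl⁺(aq) + Ni²⁺(aq)
Q = [Tl⁺]·[Ni²⁺] / ([Tl³⁺]); log Q = -0.097.
E = E° − (0.0592/n) log Q = +1.51 − (0.0592/2)(-0.097) = +1.513 V.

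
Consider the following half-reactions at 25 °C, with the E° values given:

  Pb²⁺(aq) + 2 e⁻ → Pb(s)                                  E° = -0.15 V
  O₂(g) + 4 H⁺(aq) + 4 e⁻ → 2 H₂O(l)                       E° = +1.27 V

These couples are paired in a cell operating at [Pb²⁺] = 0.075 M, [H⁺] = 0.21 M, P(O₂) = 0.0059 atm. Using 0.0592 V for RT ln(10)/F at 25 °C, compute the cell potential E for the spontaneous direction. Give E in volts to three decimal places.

O₂/H₂O is the cathode (higher E°), Pb²⁺/Pb the anode: E°cell = +1.27 − (-0.15) = +1.42 V, n = 4.
Overall: O₂(g) + 4 H⁺(aq) + 2 Pb(s) → 2 H₂O(l) + 2 Pb²⁺(aq)
Q = [Pb²⁺]^2 / (P(O₂)·[H⁺]^4); log Q = 2.690.
E = E° − (0.0592/n) log Q = +1.42 − (0.0592/4)(2.690) = +1.380 V.

+1.380 V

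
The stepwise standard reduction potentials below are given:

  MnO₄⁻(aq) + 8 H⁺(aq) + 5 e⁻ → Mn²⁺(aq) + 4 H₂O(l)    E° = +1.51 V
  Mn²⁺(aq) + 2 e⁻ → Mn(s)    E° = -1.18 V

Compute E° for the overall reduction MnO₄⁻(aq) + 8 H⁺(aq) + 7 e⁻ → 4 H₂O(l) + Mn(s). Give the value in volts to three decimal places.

Since ΔG° = −nFE° is additive over sequential reductions, n₃E°₃ = n₁E°₁ + n₂E°₂.
E°₃ = (5×+1.51 + 2×-1.18) / 7 = (+5.190) / 7 = +0.741 V.

+0.741 V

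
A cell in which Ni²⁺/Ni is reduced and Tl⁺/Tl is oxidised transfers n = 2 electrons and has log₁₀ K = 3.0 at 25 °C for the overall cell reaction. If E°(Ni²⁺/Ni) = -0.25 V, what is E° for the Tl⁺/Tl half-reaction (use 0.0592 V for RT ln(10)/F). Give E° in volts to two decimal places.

-0.34 V

E°cell = (0.0592/n)·log K = (0.0592/2)(3.0) = +0.089 V.
Since Ni²⁺/Ni is the cathode and Tl⁺/Tl the anode, E°cell = E°(Ni²⁺/Ni) − E°(Tl⁺/Tl).
So E°(Tl⁺/Tl) = E°(Ni²⁺/Ni) − E°cell = (-0.25) − (+0.089) = -0.34 V.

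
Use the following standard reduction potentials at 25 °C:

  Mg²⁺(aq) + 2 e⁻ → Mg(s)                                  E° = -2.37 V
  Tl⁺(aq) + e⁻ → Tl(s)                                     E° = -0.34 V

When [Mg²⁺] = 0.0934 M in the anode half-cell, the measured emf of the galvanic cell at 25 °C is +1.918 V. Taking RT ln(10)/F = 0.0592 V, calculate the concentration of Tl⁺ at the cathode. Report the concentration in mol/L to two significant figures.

Tl⁺/Tl is the cathode, Mg²⁺/Mg the anode: E°cell = +2.03 V, n = 2.
Overall reaction: 2 Tl⁺(aq) + Mg(s) → 2 Tl(s) + Mg²⁺(aq); Q = [Mg²⁺]^1/[Tl⁺]^2.
From E = E° − (0.0592/n) log Q: log Q = (E° − E)·n/0.0592 = (+2.03 − (+1.918))·2/0.0592 = 3.7838.
So 2·log[Tl⁺] = 1·log(0.0934) − log Q = -1.0297 − (3.7838) = -4.8135; log[Tl⁺] = -4.8135 / 2 = -2.4068; [Tl⁺] = 10^(-2.4068) ≈ 0.0039 M.

0.0039 M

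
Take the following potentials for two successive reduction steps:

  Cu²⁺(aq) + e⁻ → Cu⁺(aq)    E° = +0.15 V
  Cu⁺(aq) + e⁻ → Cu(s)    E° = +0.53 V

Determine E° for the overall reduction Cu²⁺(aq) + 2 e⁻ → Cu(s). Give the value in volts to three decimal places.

+0.340 V

Adding the free-energy changes (−nFE°) of the two steps gives −n₃FE°₃ = −n₁FE°₁ − n₂FE°₂.
E°₃ = (1×+0.15 + 1×+0.53) / 2 = (+0.680) / 2 = +0.340 V.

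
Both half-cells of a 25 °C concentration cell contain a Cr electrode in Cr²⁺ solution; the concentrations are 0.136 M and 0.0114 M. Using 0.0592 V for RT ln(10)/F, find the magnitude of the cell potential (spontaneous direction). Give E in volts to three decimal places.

For a concentration cell E°cell = 0. The 0.136 M side is the cathode (reduction is favoured where [Cr²⁺] is higher).
With n = 2, E = −(0.0592/2) log([Cr²⁺]ₐₙ/[Cr²⁺]꜀ₐₜ) = −(0.0592/2) log(0.0114/0.136) = −(0.0592/2)(-1.077) = +0.032 V.

+0.032 V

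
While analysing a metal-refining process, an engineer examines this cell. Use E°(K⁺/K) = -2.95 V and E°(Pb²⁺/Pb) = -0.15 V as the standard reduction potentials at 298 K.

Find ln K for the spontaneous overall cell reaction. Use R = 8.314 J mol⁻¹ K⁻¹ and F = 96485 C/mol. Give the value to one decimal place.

Cathode: Pb²⁺/Pb; anode: K⁺/K. E°cell = (-0.15) − (-2.95) = +2.80 V, with n = 2.
ΔG° = −nFE° = −RT ln K, so ln K = nFE°/(RT) = (2)(96485)(+2.80) / ((8.314)(298)) = 218.083.

218.1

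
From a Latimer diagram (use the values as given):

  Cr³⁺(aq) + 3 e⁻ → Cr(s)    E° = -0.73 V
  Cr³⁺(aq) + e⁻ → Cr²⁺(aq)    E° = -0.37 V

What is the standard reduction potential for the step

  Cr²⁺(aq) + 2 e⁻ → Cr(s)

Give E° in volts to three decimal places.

Sequential free energies add, so n₃E°₃ = n₁E°₁ + n₂E°₂.
With n₃ = 3, and the known step contributing 1×(-0.37) V, the unknown satisfies 2·E° = 3×(-0.73) − 1×(-0.37) = -1.820.
E° = -1.820 / 2 = -0.910 V.

-0.910 V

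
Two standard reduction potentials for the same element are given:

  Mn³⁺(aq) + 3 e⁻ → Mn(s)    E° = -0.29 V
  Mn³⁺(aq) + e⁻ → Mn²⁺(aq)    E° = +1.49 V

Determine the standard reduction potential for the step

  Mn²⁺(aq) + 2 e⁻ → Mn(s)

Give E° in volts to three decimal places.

Sequential free energies add, so n₃E°₃ = n₁E°₁ + n₂E°₂.
With n₃ = 3, and the known step contributing 1×(+1.49) V, the unknown satisfies 2·E° = 3×(-0.29) − 1×(+1.49) = -2.360.
E° = -2.360 / 2 = -1.180 V.

-1.180 V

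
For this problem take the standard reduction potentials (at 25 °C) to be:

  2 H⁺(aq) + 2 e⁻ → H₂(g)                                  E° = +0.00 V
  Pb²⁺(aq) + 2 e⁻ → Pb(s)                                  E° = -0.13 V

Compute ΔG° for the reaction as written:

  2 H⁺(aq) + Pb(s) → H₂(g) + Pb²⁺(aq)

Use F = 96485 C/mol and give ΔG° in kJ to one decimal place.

-25.1 kJ

As written, H⁺/H₂ is reduced (cathode) and Pb²⁺/Pb is oxidised (anode), so E°cell = (+0.00) − (-0.13) = +0.13 V.
Balancing electrons gives n = 2.
ΔG° = −nFE° = −(2)(96485)(+0.13) = -25,086 J = -25.1 kJ.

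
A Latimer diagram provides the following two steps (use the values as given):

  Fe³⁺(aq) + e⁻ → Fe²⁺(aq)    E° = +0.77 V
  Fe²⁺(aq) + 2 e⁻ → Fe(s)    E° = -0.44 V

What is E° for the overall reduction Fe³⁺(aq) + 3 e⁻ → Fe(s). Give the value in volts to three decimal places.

Adding the free-energy changes (−nFE°) of the two steps gives −n₃FE°₃ = −n₁FE°₁ − n₂FE°₂.
E°₃ = (1×+0.77 + 2×-0.44) / 3 = (-0.110) / 3 = -0.037 V.

-0.037 V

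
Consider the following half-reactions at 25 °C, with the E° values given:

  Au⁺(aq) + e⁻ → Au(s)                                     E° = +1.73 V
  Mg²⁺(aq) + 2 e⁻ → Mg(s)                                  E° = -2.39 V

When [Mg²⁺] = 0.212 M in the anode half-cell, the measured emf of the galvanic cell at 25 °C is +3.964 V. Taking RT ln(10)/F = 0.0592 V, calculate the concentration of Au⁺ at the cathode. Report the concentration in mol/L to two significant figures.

Au⁺/Au is the cathode, Mg²⁺/Mg the anode: E°cell = +4.12 V, n = 2.
Overall reaction: 2 Au⁺(aq) + Mg(s) → 2 Au(s) + Mg²⁺(aq); Q = [Mg²⁺]^1/[Au⁺]^2.
From E = E° − (0.0592/n) log Q: log Q = (E° − E)·n/0.0592 = (+4.12 − (+3.964))·2/0.0592 = 5.2703.
So 2·log[Au⁺] = 1·log(0.212) − log Q = -0.6737 − (5.2703) = -5.9440; log[Au⁺] = -5.9440 / 2 = -2.9720; [Au⁺] = 10^(-2.9720) ≈ 0.0011 M.

0.0011 M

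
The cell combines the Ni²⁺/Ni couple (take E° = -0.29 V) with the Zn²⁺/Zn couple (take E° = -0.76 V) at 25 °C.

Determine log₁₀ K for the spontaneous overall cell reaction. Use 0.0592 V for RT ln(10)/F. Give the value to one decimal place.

Cathode: Ni²⁺/Ni; anode: Zn²⁺/Zn. E°cell = +0.47 V, n = 2.
log K = nE°cell / 0.0592 = (2)(+0.47) / 0.0592 = 15.9.

15.9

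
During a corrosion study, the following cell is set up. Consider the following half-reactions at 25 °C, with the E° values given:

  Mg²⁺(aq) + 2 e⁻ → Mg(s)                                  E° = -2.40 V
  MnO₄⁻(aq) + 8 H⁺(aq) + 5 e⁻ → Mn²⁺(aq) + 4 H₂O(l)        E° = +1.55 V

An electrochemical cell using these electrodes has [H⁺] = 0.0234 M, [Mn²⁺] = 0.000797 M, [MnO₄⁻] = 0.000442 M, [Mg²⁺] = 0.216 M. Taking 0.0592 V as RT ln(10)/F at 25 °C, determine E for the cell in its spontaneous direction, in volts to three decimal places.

MnO₄⁻/Mn²⁺ is the cathode (higher E°), Mg²⁺/Mg the anode: E°cell = +1.55 − (-2.40) = +3.95 V, n = 10.
Overall: 2 MnO₄⁻(aq) + 16 H⁺(aq) + 5 Mg(s) → 2 Mn²⁺(aq) + 8 H₂O(l) + 5 Mg²⁺(aq)
Q = [Mn²⁺]^2·[Mg²⁺]^5 / ([MnO₄⁻]^2·[H⁺]^16); log Q = 23.277.
E = E° − (0.0592/n) log Q = +3.95 − (0.0592/10)(23.277) = +3.812 V.

+3.812 V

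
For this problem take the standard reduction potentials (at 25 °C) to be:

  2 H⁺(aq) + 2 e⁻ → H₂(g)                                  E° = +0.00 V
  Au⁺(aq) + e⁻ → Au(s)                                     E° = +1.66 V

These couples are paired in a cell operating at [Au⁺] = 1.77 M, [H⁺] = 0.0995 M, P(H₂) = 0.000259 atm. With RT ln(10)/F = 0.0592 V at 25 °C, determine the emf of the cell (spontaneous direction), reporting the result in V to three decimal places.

Au⁺/Au is the cathode (higher E°), H⁺/H₂ the anode: E°cell = +1.66 − (+0.00) = +1.66 V, n = 2.
Overall: 2 Au⁺(aq) + H₂(g) → 2 Au(s) + 2 H⁺(aq)
Q = [H⁺]^2 / ([Au⁺]^2·P(H₂)); log Q = 1.086.
E = E° − (0.0592/n) log Q = +1.66 − (0.0592/2)(1.086) = +1.628 V.

+1.628 V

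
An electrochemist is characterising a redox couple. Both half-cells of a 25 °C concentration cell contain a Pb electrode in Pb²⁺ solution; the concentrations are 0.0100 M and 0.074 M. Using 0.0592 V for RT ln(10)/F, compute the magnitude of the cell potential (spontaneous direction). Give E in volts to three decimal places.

+0.026 V

For a concentration cell E°cell = 0. The 0.074 M side is the cathode (reduction is favoured where [Pb²⁺] is higher).
With n = 2, E = −(0.0592/2) log([Pb²⁺]ₐₙ/[Pb²⁺]꜀ₐₜ) = −(0.0592/2) log(0.01/0.074) = −(0.0592/2)(-0.869) = +0.026 V.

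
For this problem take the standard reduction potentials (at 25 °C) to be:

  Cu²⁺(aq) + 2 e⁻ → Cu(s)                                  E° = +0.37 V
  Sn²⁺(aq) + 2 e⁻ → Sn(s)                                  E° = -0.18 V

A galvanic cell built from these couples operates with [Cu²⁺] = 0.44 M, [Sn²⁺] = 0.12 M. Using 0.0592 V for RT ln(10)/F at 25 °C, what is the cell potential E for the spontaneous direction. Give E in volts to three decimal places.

Cu²⁺/Cu is the cathode (higher E°), Sn²⁺/Sn the anode: E°cell = +0.37 − (-0.18) = +0.55 V, n = 2.
Overall: Cu²⁺(aq) + Sn(s) → Cu(s) + Sn²⁺(aq)
Q = [Sn²⁺] / ([Cu²⁺]); log Q = -0.564.
E = E° − (0.0592/n) log Q = +0.55 − (0.0592/2)(-0.564) = +0.567 V.

+0.567 V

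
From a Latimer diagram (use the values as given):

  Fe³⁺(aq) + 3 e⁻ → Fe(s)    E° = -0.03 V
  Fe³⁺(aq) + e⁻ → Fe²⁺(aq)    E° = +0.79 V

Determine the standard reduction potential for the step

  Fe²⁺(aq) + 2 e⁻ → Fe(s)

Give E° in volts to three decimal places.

Sequential free energies add, so n₃E°₃ = n₁E°₁ + n₂E°₂.
With n₃ = 3, and the known step contributing 1×(+0.79) V, the unknown satisfies 2·E° = 3×(-0.03) − 1×(+0.79) = -0.880.
E° = -0.880 / 2 = -0.440 V.

-0.440 V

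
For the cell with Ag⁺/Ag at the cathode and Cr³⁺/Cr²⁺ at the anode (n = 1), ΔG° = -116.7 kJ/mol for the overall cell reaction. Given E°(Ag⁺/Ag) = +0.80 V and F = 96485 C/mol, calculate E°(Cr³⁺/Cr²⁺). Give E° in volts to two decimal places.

-0.41 V

E°cell = −ΔG°/(nF) = −(-116.7×10³)/((1)(96485)) = +1.210 V.
Since Ag⁺/Ag is the cathode and Cr³⁺/Cr²⁺ the anode, E°cell = E°(Ag⁺/Ag) − E°(Cr³⁺/Cr²⁺).
So E°(Cr³⁺/Cr²⁺) = E°(Ag⁺/Ag) − E°cell = (+0.80) − (+1.210) = -0.41 V.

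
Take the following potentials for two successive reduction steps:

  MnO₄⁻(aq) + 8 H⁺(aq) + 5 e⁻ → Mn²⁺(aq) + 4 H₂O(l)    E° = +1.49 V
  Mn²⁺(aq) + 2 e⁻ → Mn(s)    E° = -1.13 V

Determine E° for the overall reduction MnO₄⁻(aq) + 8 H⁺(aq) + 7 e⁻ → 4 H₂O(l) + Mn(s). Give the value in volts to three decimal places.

+0.741 V

Standard free energies of sequential steps add: ΔG°₃ = ΔG°₁ + ΔG°₂, so n₃E°₃ = n₁E°₁ + n₂E°₂.
E°₃ = (5×+1.49 + 2×-1.13) / 7 = (+5.190) / 7 = +0.741 V.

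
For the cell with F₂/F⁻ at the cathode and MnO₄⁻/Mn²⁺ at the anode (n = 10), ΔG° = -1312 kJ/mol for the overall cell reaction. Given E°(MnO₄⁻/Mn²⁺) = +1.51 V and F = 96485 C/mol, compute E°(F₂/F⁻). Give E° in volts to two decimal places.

E°cell = −ΔG°/(nF) = −(-1312×10³)/((10)(96485)) = +1.360 V.
Since F₂/F⁻ is the cathode and MnO₄⁻/Mn²⁺ the anode, E°cell = E°(F₂/F⁻) − E°(MnO₄⁻/Mn²⁺).
So E°(F₂/F⁻) = E°cell + E°(MnO₄⁻/Mn²⁺) = +1.360 + (+1.51) = +2.87 V.

+2.87 V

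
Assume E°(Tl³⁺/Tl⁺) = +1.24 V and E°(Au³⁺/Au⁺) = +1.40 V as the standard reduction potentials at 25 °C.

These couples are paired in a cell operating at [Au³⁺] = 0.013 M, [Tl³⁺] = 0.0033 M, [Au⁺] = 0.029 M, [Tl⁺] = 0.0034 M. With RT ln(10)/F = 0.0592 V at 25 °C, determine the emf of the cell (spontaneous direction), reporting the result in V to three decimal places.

+0.150 V

Au³⁺/Au⁺ is the cathode (higher E°), Tl³⁺/Tl⁺ the anode: E°cell = +1.40 − (+1.24) = +0.16 V, n = 2.
Overall: Au³⁺(aq) + Tl⁺(aq) → Au⁺(aq) + Tl³⁺(aq)
Q = [Au⁺]·[Tl³⁺] / ([Au³⁺]·[Tl⁺]); log Q = 0.335.
E = E° − (0.0592/n) log Q = +0.16 − (0.0592/2)(0.335) = +0.150 V.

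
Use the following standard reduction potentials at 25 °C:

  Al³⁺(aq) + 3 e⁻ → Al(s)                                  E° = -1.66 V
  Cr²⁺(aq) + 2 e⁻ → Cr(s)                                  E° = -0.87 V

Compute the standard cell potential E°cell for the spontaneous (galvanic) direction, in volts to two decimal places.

The Cr²⁺/Cr couple has the higher reduction potential, so it is the cathode; Al³⁺/Al is oxidised at the anode.
E°cell = E°(cathode) − E°(anode) = (-0.87) − (-1.66) = +0.79 V.
Since E°cell > 0, the reaction is spontaneous under standard conditions.

+0.79 V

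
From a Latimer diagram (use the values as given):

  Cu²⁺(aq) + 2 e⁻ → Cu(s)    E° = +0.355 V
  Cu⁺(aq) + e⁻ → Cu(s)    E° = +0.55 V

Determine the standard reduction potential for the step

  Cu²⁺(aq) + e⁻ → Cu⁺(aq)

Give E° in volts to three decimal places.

+0.160 V

Sequential free energies add, so n₃E°₃ = n₁E°₁ + n₂E°₂.
With n₃ = 2, and the known step contributing 1×(+0.55) V, the unknown satisfies 1·E° = 2×(+0.355) − 1×(+0.55) = +0.160.
E° = +0.160 / 1 = +0.160 V.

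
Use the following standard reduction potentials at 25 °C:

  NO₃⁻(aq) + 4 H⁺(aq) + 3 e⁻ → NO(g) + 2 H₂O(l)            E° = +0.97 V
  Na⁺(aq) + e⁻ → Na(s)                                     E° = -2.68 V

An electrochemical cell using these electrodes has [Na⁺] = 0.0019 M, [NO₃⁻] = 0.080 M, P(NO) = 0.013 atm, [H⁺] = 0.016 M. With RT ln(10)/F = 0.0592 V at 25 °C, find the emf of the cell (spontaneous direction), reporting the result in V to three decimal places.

+3.685 V

NO₃⁻/NO is the cathode (higher E°), Na⁺/Na the anode: E°cell = +0.97 − (-2.68) = +3.65 V, n = 3.
Overall: NO₃⁻(aq) + 4 H⁺(aq) + 3 Na(s) → NO(g) + 2 H₂O(l) + 3 Na⁺(aq)
Q = P(NO)·[Na⁺]^3 / ([NO₃⁻]·[H⁺]^4); log Q = -1.769.
E = E° − (0.0592/n) log Q = +3.65 − (0.0592/3)(-1.769) = +3.685 V.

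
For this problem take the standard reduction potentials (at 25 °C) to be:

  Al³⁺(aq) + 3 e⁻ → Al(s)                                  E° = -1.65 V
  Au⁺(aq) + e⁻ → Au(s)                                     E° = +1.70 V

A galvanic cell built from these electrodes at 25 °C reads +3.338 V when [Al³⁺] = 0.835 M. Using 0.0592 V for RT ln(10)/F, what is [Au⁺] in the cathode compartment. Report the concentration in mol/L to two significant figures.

0.59 M

Au⁺/Au is the cathode, Al³⁺/Al the anode: E°cell = +3.35 V, n = 3.
Overall reaction: 3 Au⁺(aq) + Al(s) → 3 Au(s) + Al³⁺(aq); Q = [Al³⁺]^1/[Au⁺]^3.
From E = E° − (0.0592/n) log Q: log Q = (E° − E)·n/0.0592 = (+3.35 − (+3.338))·3/0.0592 = 0.6081.
So 3·log[Au⁺] = 1·log(0.835) − log Q = -0.0783 − (0.6081) = -0.6864; log[Au⁺] = -0.6864 / 3 = -0.2288; [Au⁺] = 10^(-0.2288) ≈ 0.59 M.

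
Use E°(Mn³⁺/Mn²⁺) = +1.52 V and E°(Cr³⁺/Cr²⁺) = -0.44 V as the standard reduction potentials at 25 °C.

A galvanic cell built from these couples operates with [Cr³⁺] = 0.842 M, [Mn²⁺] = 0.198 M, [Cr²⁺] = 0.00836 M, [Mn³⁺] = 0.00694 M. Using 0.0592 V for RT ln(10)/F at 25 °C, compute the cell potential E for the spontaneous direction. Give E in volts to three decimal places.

Mn³⁺/Mn²⁺ is the cathode (higher E°), Cr³⁺/Cr²⁺ the anode: E°cell = +1.52 − (-0.44) = +1.96 V, n = 1.
Overall: Mn³⁺(aq) + Cr²⁺(aq) → Mn²⁺(aq) + Cr³⁺(aq)
Q = [Mn²⁺]·[Cr³⁺] / ([Mn³⁺]·[Cr²⁺]); log Q = 3.458.
E = E° − (0.0592/n) log Q = +1.96 − (0.0592/1)(3.458) = +1.755 V.

+1.755 V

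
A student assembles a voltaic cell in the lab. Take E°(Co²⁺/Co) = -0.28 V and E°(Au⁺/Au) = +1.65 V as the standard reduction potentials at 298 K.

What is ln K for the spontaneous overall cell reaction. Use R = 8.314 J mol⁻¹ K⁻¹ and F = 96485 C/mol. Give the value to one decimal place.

Cathode: Au⁺/Au; anode: Co²⁺/Co. E°cell = (+1.65) − (-0.28) = +1.93 V, with n = 2.
ΔG° = −nFE° = −RT ln K, so ln K = nFE°/(RT) = (2)(96485)(+1.93) / ((8.314)(298)) = 150.321.

150.3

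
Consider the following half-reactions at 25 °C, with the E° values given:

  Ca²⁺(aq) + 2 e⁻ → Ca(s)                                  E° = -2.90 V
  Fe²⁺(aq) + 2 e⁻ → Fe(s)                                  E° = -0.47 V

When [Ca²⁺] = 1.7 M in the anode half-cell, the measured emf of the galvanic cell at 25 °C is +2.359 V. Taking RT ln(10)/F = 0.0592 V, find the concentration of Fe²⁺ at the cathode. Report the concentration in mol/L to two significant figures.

0.0068 M

Fe²⁺/Fe is the cathode, Ca²⁺/Ca the anode: E°cell = +2.43 V, n = 2.
Overall reaction: Fe²⁺(aq) + Ca(s) → Fe(s) + Ca²⁺(aq); Q = [Ca²⁺]^1/[Fe²⁺]^1.
From E = E° − (0.0592/n) log Q: log Q = (E° − E)·n/0.0592 = (+2.43 − (+2.359))·2/0.0592 = 2.3986.
So 1·log[Fe²⁺] = 1·log(1.7) − log Q = 0.2304 − (2.3986) = -2.1682; [Fe²⁺] = 10^(-2.1682) ≈ 0.0068 M.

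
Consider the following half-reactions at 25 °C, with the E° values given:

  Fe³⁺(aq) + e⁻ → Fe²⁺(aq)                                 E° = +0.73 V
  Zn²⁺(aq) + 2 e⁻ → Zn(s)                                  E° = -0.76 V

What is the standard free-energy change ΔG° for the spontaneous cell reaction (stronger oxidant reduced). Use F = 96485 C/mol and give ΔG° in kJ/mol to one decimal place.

-287.5 kJ/mol

Fe³⁺/Fe²⁺ (E° = +0.73 V) is the cathode; Zn²⁺/Zn (E° = -0.76 V) is the anode, so E°cell = +1.49 V.
Balancing electrons gives n = 2 (lcm of 1 and 2).
ΔG° = −nFE° = −(2)(96485)(+1.49) = -287,525 J = -287.5 kJ/mol.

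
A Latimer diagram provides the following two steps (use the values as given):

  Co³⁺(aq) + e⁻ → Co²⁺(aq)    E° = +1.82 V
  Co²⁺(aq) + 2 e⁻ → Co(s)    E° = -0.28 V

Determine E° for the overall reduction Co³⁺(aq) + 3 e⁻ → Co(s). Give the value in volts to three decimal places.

Standard free energies of sequential steps add: ΔG°₃ = ΔG°₁ + ΔG°₂, so n₃E°₃ = n₁E°₁ + n₂E°₂.
E°₃ = (1×+1.82 + 2×-0.28) / 3 = (+1.260) / 3 = +0.420 V.
E° values themselves are not directly additive — weighting by electron count is essential.

+0.420 V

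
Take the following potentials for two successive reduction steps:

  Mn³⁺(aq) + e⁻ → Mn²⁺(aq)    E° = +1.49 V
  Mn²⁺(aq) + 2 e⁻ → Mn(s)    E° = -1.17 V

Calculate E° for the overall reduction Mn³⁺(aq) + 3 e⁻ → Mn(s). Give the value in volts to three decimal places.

-0.283 V

Standard free energies of sequential steps add: ΔG°₃ = ΔG°₁ + ΔG°₂, so n₃E°₃ = n₁E°₁ + n₂E°₂.
E°₃ = (1×+1.49 + 2×-1.17) / 3 = (-0.850) / 3 = -0.283 V.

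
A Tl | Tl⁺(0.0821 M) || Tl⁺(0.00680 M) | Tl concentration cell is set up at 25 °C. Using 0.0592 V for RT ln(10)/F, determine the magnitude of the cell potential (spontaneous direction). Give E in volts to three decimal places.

For a concentration cell E°cell = 0. The 0.0821 M side is the cathode (reduction is favoured where [Tl⁺] is higher).
With n = 1, E = −(0.0592/1) log([Tl⁺]ₐₙ/[Tl⁺]꜀ₐₜ) = −(0.0592/1) log(0.0068/0.0821) = −(0.0592/1)(-1.082) = +0.064 V.

+0.064 V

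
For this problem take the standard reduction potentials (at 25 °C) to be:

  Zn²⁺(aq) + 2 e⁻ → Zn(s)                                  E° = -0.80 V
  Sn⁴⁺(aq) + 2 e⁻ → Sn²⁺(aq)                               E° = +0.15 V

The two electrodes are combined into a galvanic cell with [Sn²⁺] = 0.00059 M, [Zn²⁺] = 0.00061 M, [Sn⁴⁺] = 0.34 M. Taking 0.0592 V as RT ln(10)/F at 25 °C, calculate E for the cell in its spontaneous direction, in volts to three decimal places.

Sn⁴⁺/Sn²⁺ is the cathode (higher E°), Zn²⁺/Zn the anode: E°cell = +0.15 − (-0.80) = +0.95 V, n = 2.
Overall: Sn⁴⁺(aq) + Zn(s) → Sn²⁺(aq) + Zn²⁺(aq)
Q = [Sn²⁺]·[Zn²⁺] / ([Sn⁴⁺]); log Q = -5.975.
E = E° − (0.0592/n) log Q = +0.95 − (0.0592/2)(-5.975) = +1.127 V.

+1.127 V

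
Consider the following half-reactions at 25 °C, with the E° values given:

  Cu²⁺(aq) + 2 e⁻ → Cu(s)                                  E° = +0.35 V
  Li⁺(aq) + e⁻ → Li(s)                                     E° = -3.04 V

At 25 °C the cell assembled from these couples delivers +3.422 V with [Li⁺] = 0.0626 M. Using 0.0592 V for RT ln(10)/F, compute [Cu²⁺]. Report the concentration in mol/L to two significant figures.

0.047 M

Cu²⁺/Cu is the cathode, Li⁺/Li the anode: E°cell = +3.39 V, n = 2.
Overall reaction: Cu²⁺(aq) + 2 Li(s) → Cu(s) + 2 Li⁺(aq); Q = [Li⁺]^2/[Cu²⁺]^1.
From E = E° − (0.0592/n) log Q: log Q = (E° − E)·n/0.0592 = (+3.39 − (+3.422))·2/0.0592 = -1.0811.
So 1·log[Cu²⁺] = 2·log(0.0626) − log Q = -2.4069 − (-1.0811) = -1.3258; [Cu²⁺] = 10^(-1.3258) ≈ 0.047 M.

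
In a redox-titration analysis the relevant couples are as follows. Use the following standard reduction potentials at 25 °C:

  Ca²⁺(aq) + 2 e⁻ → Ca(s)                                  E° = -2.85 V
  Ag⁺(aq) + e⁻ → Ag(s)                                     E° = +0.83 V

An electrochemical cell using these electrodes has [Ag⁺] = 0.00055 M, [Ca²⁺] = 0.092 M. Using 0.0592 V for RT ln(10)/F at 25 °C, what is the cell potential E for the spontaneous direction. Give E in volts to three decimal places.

Ag⁺/Ag is the cathode (higher E°), Ca²⁺/Ca the anode: E°cell = +0.83 − (-2.85) = +3.68 V, n = 2.
Overall: 2 Ag⁺(aq) + Ca(s) → 2 Ag(s) + Ca²⁺(aq)
Q = [Ca²⁺] / ([Ag⁺]^2); log Q = 5.483.
E = E° − (0.0592/n) log Q = +3.68 − (0.0592/2)(5.483) = +3.518 V.

+3.518 V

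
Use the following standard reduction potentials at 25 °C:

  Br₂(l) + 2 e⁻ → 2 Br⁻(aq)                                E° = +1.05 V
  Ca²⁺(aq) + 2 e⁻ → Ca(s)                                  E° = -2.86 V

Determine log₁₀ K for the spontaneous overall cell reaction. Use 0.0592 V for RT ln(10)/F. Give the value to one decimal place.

Cathode: Br₂/Br⁻; anode: Ca²⁺/Ca. E°cell = +3.91 V, n = 2.
log K = nE°cell / 0.0592 = (2)(+3.91) / 0.0592 = 132.1.

132.1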